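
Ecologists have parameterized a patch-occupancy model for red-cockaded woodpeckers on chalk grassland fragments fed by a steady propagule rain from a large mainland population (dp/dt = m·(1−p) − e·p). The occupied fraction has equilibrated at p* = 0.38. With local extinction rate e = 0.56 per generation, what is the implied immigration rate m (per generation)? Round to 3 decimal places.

0.343

At equilibrium m(1−p*) = e·p*, so m = e·p*/(1−p*).
m = 0.56 × 0.38 / 0.6200 = 0.2128/0.6200 = 0.3432.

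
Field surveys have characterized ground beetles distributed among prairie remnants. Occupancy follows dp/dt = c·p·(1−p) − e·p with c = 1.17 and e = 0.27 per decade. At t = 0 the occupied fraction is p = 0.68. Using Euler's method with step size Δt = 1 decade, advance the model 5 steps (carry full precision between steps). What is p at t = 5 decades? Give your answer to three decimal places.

Update rule: p ← p + [c·p·(1−p) − e·p]·Δt with Δt = 1.
  1  |  dp/dt·Δt = +0.070992  |  p_1 = 0.750992
  2  |  dp/dt·Δt = +0.016026  |  p_2 = 0.767018
  3  |  dp/dt·Δt = +0.001986  |  p_3 = 0.769004
  4  |  dp/dt·Δt = +0.000204  |  p_4 = 0.769208
  5  |  dp/dt·Δt = +0.000020  |  p_5 = 0.769228

0.769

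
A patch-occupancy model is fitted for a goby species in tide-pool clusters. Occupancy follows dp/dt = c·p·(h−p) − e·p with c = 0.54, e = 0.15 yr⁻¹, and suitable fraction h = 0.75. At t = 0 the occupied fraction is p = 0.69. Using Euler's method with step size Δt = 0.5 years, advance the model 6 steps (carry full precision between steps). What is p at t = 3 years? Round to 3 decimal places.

0.546

Update rule: p ← p + [c·p·(h−p) − e·p]·Δt with Δt = 0.5.
t = 0.5: p = 0.69000 + (-0.04057) = 0.64943
t = 1: p = 0.64943 + (-0.03107) = 0.61836
t = 1.5: p = 0.61836 + (-0.02440) = 0.59396
t = 2: p = 0.59396 + (-0.01952) = 0.57444
t = 2.5: p = 0.57444 + (-0.01585) = 0.55858
t = 3: p = 0.55858 + (-0.01302) = 0.54556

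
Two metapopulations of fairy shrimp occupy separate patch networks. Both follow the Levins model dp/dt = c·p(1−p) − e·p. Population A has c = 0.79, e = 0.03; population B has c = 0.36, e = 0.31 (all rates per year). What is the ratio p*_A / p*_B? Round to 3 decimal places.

A: p*_A = 1 − 0.03/0.79 = 0.9620.
B: p*_B = 1 − 0.31/0.36 = 0.1389.
p*_A / p*_B = 0.9620/0.1389 = 6.9266.

6.927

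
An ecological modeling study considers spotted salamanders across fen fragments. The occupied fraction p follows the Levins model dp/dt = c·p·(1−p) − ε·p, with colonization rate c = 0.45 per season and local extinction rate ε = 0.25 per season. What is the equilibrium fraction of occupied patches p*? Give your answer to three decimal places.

Setting dp/dt = 0 and dividing through by p* gives c·(1−p*) = ε.
So p* = 1 − ε/c = 1 − 0.25/0.45 = 1 − 0.5556 = 0.4444.

0.444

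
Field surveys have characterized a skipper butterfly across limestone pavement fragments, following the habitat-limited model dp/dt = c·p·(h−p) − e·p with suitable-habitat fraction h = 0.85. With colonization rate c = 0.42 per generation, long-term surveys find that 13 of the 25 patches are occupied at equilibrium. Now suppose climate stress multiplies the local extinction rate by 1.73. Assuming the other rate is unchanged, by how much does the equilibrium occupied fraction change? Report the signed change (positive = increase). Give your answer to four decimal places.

-0.2409

Observed p* = 13/25 = 0.52000.
Balance c(h−p*) = e gives e = 0.42×(0.85 − 0.52000) = 0.13860.
New p* = 0.85 − e/c = 0.85 − 0.23978/0.42000 = 0.27910.
Δp* = 0.27910 − 0.52000 = -0.24090.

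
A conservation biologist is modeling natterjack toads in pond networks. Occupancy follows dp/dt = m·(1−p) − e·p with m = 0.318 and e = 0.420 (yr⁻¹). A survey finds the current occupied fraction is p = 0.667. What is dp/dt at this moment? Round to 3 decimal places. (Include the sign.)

Colonization term: m·(1−p) = 0.318×0.3330 = 0.10589.
Extinction term: e·p = 0.28014.
dp/dt = 0.10589 − 0.28014 = -0.17425.

-0.174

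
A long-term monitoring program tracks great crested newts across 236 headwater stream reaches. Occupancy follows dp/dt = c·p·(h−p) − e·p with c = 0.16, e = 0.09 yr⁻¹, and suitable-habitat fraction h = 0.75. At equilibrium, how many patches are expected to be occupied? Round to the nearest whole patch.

44

p* = h − e/c = 0.75 − 0.5625 = 0.1875.
Expected occupied patches = N × p* = 236 × 0.1875 = 44.25 ≈ 44.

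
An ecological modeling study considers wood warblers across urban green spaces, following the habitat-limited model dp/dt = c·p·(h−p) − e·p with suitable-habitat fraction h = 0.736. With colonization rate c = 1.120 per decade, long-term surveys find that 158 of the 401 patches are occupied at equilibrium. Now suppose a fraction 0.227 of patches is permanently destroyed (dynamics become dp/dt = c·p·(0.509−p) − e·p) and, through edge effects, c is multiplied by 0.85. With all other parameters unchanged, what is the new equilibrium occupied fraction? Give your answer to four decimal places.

0.1067

Observed p* = 158/401 = 0.39401.
Balance c(h−p*) = e gives e = 1.120×(0.736 − 0.39401) = 0.38303.
New p* = 0.509 − e/c = 0.509 − 0.38303/0.95200 = 0.10666.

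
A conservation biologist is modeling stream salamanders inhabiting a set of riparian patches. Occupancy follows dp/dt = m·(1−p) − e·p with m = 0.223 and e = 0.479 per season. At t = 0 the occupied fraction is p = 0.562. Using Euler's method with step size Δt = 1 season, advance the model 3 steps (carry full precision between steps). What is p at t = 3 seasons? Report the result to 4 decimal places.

Update rule: p ← p + [m·(1−p) − e·p]·Δt with Δt = 1.
p: 0.56200 → 0.39048  (Δp = -0.17152)
p: 0.39048 → 0.33936  (Δp = -0.05111)
p: 0.33936 → 0.32413  (Δp = -0.01523)

0.3241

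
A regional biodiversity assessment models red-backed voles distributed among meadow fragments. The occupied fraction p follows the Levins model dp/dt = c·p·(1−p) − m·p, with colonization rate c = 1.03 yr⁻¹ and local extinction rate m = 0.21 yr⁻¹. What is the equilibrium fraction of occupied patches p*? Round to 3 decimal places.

0.796

Setting dp/dt = 0 and dividing through by p* gives c·(1−p*) = m.
So p* = 1 − m/c = 1 − 0.21/1.03 = 1 − 0.2039 = 0.7961.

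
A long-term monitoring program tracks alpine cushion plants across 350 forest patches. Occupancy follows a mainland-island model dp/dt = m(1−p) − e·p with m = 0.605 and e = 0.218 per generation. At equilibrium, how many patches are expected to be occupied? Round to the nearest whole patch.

257

p* = m/(m+e) = 0.605/0.8230 = 0.7351.
Expected occupied patches = N × p* = 350 × 0.7351 = 257.29 ≈ 257.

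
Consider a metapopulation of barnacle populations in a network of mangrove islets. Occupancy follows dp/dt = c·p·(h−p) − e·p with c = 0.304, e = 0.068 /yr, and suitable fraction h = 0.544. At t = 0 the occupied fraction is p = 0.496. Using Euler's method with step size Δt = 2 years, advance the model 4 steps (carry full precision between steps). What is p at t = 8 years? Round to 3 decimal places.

0.372

Update rule: p ← p + [c·p·(h−p) − e·p]·Δt with Δt = 2.
  1  |  dp/dt·Δt = -0.052981  |  p_1 = 0.443019
  2  |  dp/dt·Δt = -0.033051  |  p_2 = 0.409968
  3  |  dp/dt·Δt = -0.022347  |  p_3 = 0.387622
  4  |  dp/dt·Δt = -0.015862  |  p_4 = 0.371759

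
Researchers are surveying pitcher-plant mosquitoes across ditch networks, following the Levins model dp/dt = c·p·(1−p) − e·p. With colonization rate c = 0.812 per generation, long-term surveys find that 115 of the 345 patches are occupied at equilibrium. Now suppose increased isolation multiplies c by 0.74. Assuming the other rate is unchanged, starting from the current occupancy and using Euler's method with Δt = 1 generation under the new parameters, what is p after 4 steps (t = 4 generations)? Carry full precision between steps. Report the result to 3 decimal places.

Observed p* = 115/345 = 0.33333.
Balance c(1−p*) = e gives e = 0.812×(1 − 0.33333) = 0.54133.
Starting from p₀ = 0.33333; update p ← p + (dp/dt)·Δt with the new parameters.
  1  |  dp/dt·Δt = -0.046916  |  p_1 = 0.286418
  2  |  dp/dt·Δt = -0.032238  |  p_2 = 0.254180
  3  |  dp/dt·Δt = -0.023686  |  p_3 = 0.230494
  4  |  dp/dt·Δt = -0.018198  |  p_4 = 0.212296

0.212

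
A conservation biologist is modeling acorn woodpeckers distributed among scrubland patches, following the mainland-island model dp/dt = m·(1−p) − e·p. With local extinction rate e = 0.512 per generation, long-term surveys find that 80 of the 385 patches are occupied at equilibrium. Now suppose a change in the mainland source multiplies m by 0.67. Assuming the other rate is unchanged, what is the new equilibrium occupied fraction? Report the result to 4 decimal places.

Observed p* = 80/385 = 0.20779.
Balance m(1−p*) = e·p* gives m = e·p*/(1−p*) = 0.512×0.20779/0.79221 = 0.13429.
New p* = m/(m+e) = 0.08997/(0.08997+0.51200) = 0.14946.

0.1495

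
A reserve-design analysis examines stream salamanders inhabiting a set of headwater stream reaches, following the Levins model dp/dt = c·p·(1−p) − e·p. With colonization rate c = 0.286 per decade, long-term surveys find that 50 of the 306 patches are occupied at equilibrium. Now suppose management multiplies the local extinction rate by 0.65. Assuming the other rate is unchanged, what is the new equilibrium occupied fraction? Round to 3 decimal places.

0.456

Observed p* = 50/306 = 0.16340.
Balance c(1−p*) = e gives e = 0.286×(1 − 0.16340) = 0.23927.
New p* = 1 − e/c = 1 − 0.15553/0.28600 = 0.45619.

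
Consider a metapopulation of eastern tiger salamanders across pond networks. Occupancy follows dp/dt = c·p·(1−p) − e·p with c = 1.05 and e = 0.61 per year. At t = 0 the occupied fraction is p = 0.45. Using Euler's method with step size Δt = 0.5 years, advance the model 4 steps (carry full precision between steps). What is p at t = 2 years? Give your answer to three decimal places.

0.430

Update rule: p ← p + [c·p·(1−p) − e·p]·Δt with Δt = 0.5.
t = 0.5: p = 0.45000 + (-0.00731) = 0.44269
t = 1: p = 0.44269 + (-0.00549) = 0.43719
t = 1.5: p = 0.43719 + (-0.00416) = 0.43303
t = 2: p = 0.43303 + (-0.00318) = 0.42985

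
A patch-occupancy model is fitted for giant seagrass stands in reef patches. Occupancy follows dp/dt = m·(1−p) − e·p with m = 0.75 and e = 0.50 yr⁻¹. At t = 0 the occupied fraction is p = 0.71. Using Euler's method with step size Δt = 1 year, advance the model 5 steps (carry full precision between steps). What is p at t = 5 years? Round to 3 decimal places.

0.600

Update rule: p ← p + [m·(1−p) − e·p]·Δt with Δt = 1.
step 1: Δp = -0.13750, p = 0.57250
step 2: Δp = +0.03437, p = 0.60688
step 3: Δp = -0.00859, p = 0.59828
step 4: Δp = +0.00215, p = 0.60043
step 5: Δp = -0.00054, p = 0.59989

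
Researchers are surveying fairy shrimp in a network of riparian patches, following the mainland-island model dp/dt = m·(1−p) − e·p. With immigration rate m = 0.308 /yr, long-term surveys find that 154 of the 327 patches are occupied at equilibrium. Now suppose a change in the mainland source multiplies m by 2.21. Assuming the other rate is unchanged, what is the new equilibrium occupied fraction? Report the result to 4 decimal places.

Observed p* = 154/327 = 0.47095.
Balance m(1−p*) = e·p* gives e = m(1−p*)/p* = 0.308×0.52905/0.47095 = 0.34600.
New p* = m/(m+e) = 0.68068/(0.68068+0.34600) = 0.66299.

0.6630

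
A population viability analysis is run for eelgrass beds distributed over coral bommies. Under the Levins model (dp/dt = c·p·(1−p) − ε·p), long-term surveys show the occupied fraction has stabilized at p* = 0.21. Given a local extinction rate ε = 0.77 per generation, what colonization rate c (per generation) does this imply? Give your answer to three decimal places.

0.975

At equilibrium c(1−p*) = ε, so c = ε/(1−p*).
c = 0.77/(1 − 0.21) = 0.77/0.7900 = 0.9747.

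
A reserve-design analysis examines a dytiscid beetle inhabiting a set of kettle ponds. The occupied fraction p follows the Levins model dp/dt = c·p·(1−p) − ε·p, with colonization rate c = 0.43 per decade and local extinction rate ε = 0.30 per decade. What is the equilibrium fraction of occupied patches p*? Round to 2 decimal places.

0.30

Setting dp/dt = 0 and dividing through by p* gives c·(1−p*) = ε.
So p* = 1 − ε/c = 1 − 0.30/0.43 = 1 − 0.6977 = 0.3023.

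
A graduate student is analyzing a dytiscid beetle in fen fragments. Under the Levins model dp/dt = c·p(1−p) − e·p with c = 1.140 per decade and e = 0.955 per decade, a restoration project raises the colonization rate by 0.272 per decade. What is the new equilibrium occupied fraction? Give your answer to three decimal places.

Before: p* = 1 − 0.955/1.140 = 0.1623.
After the change, c = 1.412, e = 0.955, so p* = 1 − 0.955/1.412 = 0.3237.

0.324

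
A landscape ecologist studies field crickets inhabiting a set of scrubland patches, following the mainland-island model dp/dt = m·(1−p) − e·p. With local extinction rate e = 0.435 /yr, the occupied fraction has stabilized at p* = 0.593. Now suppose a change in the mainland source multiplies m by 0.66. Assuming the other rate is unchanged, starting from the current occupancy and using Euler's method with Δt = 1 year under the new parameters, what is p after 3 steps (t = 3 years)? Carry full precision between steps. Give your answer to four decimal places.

0.4905

Balance m(1−p*) = e·p* gives m = e·p*/(1−p*) = 0.435×0.59300/0.40700 = 0.63380.
Starting from p₀ = 0.59300; update p ← p + (dp/dt)·Δt with the new parameters.
p: 0.59300 → 0.50530  (Δp = -0.08770)
p: 0.50530 → 0.49243  (Δp = -0.01287)
p: 0.49243 → 0.49054  (Δp = -0.00189)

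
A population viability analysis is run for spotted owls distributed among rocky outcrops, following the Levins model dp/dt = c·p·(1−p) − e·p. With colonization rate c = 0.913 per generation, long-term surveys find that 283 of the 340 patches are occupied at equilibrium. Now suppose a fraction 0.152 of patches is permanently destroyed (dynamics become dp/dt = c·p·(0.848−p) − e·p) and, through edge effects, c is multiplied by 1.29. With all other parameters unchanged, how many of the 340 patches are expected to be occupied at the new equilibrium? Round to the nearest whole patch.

Observed p* = 283/340 = 0.83235.
Balance c(1−p*) = e gives e = 0.913×(1 − 0.83235) = 0.15306.
New p* = 0.848 − e/c = 0.848 − 0.15306/1.17777 = 0.71804.
Expected occupied = 340 × 0.71804 = 244.13 ≈ 244.

244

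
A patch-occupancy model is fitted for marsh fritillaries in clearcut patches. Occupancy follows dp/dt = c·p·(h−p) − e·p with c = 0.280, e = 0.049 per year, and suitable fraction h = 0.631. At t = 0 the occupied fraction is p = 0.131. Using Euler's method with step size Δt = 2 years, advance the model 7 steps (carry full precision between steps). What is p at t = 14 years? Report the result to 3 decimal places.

0.322

Update rule: p ← p + [c·p·(h−p) − e·p]·Δt with Δt = 2.
  1  |  dp/dt·Δt = +0.023842  |  p_1 = 0.154842
  2  |  dp/dt·Δt = +0.026114  |  p_2 = 0.180956
  3  |  dp/dt·Δt = +0.027872  |  p_3 = 0.208828
  4  |  dp/dt·Δt = +0.028905  |  p_4 = 0.237733
  5  |  dp/dt·Δt = +0.029058  |  p_5 = 0.266791
  6  |  dp/dt·Δt = +0.028268  |  p_6 = 0.295059
  7  |  dp/dt·Δt = +0.026593  |  p_7 = 0.321652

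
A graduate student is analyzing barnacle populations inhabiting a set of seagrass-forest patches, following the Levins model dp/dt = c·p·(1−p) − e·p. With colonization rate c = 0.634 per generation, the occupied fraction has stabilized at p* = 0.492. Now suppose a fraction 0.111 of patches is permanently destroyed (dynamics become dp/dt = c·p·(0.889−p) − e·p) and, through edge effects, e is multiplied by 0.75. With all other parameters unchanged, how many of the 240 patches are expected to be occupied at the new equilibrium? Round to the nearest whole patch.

122

Balance c(1−p*) = e gives e = 0.634×(1 − 0.49200) = 0.32207.
New p* = 0.889 − e/c = 0.889 − 0.24155/0.63400 = 0.50801.
Expected occupied = 240 × 0.50801 = 121.92 ≈ 122.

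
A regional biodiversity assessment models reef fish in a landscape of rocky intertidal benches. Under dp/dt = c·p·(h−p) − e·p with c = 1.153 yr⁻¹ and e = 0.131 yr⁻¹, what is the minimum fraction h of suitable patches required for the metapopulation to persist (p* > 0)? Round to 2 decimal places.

p* = h − e/c is positive only when h > e/c.
h_min = e/c = 0.131/1.153 = 0.1136.

0.11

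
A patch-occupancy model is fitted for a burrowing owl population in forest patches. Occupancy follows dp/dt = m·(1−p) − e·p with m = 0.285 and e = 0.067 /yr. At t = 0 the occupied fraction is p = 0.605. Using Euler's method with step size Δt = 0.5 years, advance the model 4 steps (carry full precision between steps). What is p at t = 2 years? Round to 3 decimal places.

Update rule: p ← p + [m·(1−p) − e·p]·Δt with Δt = 0.5.
step 1: Δp = +0.03602, p = 0.64102
step 2: Δp = +0.02968, p = 0.67070
step 3: Δp = +0.02446, p = 0.69516
step 4: Δp = +0.02015, p = 0.71531

0.715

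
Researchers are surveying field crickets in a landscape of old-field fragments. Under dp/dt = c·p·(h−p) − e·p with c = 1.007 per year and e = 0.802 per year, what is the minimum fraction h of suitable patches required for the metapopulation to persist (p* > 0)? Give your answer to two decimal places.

p* = h − e/c is positive only when h > e/c.
h_min = e/c = 0.802/1.007 = 0.7964.

0.80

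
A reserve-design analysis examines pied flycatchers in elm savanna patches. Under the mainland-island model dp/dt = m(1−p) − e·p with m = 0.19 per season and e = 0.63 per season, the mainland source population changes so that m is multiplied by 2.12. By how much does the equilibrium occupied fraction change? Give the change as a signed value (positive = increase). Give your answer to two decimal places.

Before: p* = 0.19/(0.19+0.63) = 0.2317.
After: m = 0.4028, e = 0.63; p* = 0.4028/1.0328 = 0.3900.
Δp* = 0.3900 − 0.2317 = +0.1583.

0.16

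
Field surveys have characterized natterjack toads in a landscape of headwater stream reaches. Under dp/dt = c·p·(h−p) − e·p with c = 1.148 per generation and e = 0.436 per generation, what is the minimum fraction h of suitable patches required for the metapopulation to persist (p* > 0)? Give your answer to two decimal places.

0.38

p* = h − e/c is positive only when h > e/c.
h_min = e/c = 0.436/1.148 = 0.3798.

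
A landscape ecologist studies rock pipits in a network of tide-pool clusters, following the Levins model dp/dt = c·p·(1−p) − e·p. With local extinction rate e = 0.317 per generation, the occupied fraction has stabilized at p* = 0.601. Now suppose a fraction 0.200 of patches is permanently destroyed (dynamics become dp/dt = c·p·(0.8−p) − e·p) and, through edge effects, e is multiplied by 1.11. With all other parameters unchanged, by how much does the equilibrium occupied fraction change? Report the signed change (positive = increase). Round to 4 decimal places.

-0.2439

Balance c(1−p*) = e gives c = e/(1 − 0.60100) = 0.317/0.39900 = 0.79449.
New p* = 0.8 − e/c = 0.8 − 0.35187/0.79449 = 0.35711.
Δp* = 0.35711 − 0.60100 = -0.24389.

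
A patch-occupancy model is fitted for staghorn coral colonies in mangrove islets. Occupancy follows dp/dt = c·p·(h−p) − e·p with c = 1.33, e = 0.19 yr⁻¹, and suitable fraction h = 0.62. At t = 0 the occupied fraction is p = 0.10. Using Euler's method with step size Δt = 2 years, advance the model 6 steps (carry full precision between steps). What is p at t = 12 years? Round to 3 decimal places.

Update rule: p ← p + [c·p·(h−p) − e·p]·Δt with Δt = 2.
  1  |  dp/dt·Δt = +0.100320  |  p_1 = 0.200320
  2  |  dp/dt·Δt = +0.147505  |  p_2 = 0.347825
  3  |  dp/dt·Δt = +0.119647  |  p_3 = 0.467472
  4  |  dp/dt·Δt = +0.012026  |  p_4 = 0.479497
  5  |  dp/dt·Δt = -0.003003  |  p_5 = 0.476494
  6  |  dp/dt·Δt = +0.000822  |  p_6 = 0.477316

0.477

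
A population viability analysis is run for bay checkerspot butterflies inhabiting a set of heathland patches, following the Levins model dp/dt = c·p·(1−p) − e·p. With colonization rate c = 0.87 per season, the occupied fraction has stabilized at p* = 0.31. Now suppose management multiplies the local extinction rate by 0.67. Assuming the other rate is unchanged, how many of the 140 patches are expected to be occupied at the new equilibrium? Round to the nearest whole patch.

75

Balance c(1−p*) = e gives e = 0.87×(1 − 0.31000) = 0.60030.
New p* = 1 − e/c = 1 − 0.40220/0.87000 = 0.53770.
Expected occupied = 140 × 0.53770 = 75.28 ≈ 75.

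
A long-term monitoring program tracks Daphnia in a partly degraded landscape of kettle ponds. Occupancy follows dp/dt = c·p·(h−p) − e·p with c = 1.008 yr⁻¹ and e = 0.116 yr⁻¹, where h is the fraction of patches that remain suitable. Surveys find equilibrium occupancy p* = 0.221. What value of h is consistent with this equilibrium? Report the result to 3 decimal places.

0.336

At equilibrium c(h−p*) = e, so h = p* + e/c.
h = 0.221 + 0.116/1.008 = 0.221 + 0.1151 = 0.3361.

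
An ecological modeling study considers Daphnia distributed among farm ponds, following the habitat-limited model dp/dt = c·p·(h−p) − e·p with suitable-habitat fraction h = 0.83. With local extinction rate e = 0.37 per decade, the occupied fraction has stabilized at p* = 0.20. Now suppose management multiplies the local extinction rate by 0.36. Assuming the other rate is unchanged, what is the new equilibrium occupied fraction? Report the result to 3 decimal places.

0.603

Balance c(h−p*) = e gives c = e/(0.83 − 0.20000) = 0.37/0.63000 = 0.58730.
New p* = 0.83 − e/c = 0.83 − 0.13320/0.58730 = 0.60320.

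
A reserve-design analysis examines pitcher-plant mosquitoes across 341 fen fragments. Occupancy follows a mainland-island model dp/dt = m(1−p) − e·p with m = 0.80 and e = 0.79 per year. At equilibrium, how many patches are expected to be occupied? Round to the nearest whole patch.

p* = m/(m+e) = 0.80/1.5900 = 0.5031.
Expected occupied patches = N × p* = 341 × 0.5031 = 171.57 ≈ 172.

172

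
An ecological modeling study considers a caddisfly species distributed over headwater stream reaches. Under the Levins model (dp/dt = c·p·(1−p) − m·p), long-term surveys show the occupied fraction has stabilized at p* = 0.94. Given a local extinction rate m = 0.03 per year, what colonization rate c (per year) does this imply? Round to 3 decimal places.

At equilibrium c(1−p*) = m, so c = m/(1−p*).
c = 0.03/(1 − 0.94) = 0.03/0.0600 = 0.5000.

0.500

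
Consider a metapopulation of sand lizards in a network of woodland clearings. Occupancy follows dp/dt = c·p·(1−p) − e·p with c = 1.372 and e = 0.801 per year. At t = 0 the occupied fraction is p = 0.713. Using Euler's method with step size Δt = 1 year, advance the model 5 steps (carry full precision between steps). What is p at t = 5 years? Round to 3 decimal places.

0.416

Update rule: p ← p + [c·p·(1−p) − e·p]·Δt with Δt = 1.
p: 0.71300 → 0.42264  (Δp = -0.29036)
p: 0.42264 → 0.41889  (Δp = -0.00375)
p: 0.41889 → 0.41733  (Δp = -0.00156)
p: 0.41733 → 0.41667  (Δp = -0.00066)
p: 0.41667 → 0.41639  (Δp = -0.00028)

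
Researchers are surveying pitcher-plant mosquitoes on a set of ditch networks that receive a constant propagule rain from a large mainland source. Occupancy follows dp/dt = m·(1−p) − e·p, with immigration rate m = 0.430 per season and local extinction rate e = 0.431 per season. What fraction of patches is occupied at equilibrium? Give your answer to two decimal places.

0.50

Setting dp/dt = 0: m − m·p* = e·p*, so m = (m+e)·p*.
p* = m/(m+e) = 0.430/(0.430+0.431) = 0.430/0.8610 = 0.4994.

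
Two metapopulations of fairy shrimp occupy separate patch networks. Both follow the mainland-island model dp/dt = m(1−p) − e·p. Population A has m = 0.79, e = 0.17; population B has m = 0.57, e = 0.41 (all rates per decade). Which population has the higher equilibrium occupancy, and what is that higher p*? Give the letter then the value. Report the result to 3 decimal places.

A, 0.823

A: p*_A = m/(m+e) = 0.79/0.9600 = 0.8229.
B: p*_B = 0.57/0.9800 = 0.5816.
A is higher at 0.8229.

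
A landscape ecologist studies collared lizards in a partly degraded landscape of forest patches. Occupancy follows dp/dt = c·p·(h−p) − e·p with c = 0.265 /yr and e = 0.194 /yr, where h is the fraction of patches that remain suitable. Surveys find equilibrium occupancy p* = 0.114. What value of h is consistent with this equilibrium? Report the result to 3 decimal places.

0.846

At equilibrium c(h−p*) = e, so h = p* + e/c.
h = 0.114 + 0.194/0.265 = 0.114 + 0.7321 = 0.8461.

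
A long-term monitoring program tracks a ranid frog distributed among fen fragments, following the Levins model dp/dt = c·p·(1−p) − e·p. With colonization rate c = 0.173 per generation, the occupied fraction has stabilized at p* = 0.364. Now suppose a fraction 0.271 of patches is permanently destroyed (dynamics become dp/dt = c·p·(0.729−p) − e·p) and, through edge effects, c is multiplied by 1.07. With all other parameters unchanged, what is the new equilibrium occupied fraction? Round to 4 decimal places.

Balance c(1−p*) = e gives e = 0.173×(1 − 0.36400) = 0.11003.
New p* = 0.729 − e/c = 0.729 − 0.11003/0.18511 = 0.13460.

0.1346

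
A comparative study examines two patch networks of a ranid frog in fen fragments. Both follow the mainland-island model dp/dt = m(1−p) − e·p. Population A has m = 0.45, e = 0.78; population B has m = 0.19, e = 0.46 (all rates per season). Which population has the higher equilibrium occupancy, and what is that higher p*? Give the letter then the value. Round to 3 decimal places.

A, 0.366

A: p*_A = m/(m+e) = 0.45/1.2300 = 0.3659.
B: p*_B = 0.19/0.6500 = 0.2923.
A is higher at 0.3659.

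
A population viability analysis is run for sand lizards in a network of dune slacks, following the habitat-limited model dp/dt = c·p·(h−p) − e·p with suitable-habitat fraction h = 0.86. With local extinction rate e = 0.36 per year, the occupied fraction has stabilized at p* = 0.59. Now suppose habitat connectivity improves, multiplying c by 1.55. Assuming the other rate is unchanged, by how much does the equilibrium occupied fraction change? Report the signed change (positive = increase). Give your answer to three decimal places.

0.096

Balance c(h−p*) = e gives c = e/(0.86 − 0.59000) = 0.36/0.27000 = 1.33333.
New p* = 0.86 − e/c = 0.86 − 0.36000/2.06666 = 0.68581.
Δp* = 0.68581 − 0.59000 = +0.09581.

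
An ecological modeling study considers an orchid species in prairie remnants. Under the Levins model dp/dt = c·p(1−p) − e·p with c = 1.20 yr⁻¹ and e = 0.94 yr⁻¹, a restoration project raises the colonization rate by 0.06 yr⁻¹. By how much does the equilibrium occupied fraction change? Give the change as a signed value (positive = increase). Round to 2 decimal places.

0.04

Before: p* = 1 − 0.94/1.20 = 0.2167.
After the change, c = 1.26, e = 0.94, so p* = 1 − 0.94/1.26 = 0.2540.
Δp* = 0.2540 − 0.2167 = +0.0373.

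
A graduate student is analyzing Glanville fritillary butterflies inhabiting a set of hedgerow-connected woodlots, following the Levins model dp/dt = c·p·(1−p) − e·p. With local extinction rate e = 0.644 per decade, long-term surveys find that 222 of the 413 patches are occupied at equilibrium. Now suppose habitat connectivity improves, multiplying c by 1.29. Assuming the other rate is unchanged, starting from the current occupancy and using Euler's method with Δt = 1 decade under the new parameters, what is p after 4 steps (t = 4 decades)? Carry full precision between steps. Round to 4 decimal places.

0.6415

Observed p* = 222/413 = 0.53753.
Balance c(1−p*) = e gives c = e/(1 − 0.53753) = 0.644/0.46247 = 1.39252.
Starting from p₀ = 0.53753; update p ← p + (dp/dt)·Δt with the new parameters.
p: 0.53753 → 0.63792  (Δp = +0.10039)
p: 0.63792 → 0.64202  (Δp = +0.00410)
p: 0.64202 → 0.64142  (Δp = -0.00060)
p: 0.64142 → 0.64151  (Δp = +0.00009)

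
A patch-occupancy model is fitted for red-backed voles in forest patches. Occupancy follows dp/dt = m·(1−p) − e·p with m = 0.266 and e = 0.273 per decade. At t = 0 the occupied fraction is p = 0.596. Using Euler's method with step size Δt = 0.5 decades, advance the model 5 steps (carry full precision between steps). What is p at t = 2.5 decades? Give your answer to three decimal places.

Update rule: p ← p + [m·(1−p) − e·p]·Δt with Δt = 0.5.
t = 0.5: p = 0.59600 + (-0.02762) = 0.56838
t = 1: p = 0.56838 + (-0.02018) = 0.54820
t = 1.5: p = 0.54820 + (-0.01474) = 0.53346
t = 2: p = 0.53346 + (-0.01077) = 0.52269
t = 2.5: p = 0.52269 + (-0.00787) = 0.51483

0.515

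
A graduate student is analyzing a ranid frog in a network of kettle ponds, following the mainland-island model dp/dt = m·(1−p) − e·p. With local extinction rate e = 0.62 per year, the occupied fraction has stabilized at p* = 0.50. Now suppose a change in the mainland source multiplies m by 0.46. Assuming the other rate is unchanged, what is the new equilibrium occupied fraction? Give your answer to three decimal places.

Balance m(1−p*) = e·p* gives m = e·p*/(1−p*) = 0.62×0.50000/0.50000 = 0.62000.
New p* = m/(m+e) = 0.28520/(0.28520+0.62000) = 0.31507.

0.315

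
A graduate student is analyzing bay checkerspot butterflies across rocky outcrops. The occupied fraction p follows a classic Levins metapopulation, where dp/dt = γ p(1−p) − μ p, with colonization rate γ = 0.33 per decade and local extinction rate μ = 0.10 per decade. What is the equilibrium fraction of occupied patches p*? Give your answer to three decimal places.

Setting dp/dt = 0 and dividing through by p* gives γ·(1−p*) = μ.
So p* = 1 − μ/γ = 1 − 0.10/0.33 = 1 − 0.3030 = 0.6970.

0.697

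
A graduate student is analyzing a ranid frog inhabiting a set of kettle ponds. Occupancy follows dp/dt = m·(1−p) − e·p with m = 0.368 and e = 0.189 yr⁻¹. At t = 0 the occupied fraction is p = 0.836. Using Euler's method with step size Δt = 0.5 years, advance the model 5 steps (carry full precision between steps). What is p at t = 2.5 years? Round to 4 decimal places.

0.6950

Update rule: p ← p + [m·(1−p) − e·p]·Δt with Δt = 0.5.
t = 0.5: p = 0.83600 + (-0.04883) = 0.78717
t = 1: p = 0.78717 + (-0.03523) = 0.75195
t = 1.5: p = 0.75195 + (-0.02542) = 0.72653
t = 2: p = 0.72653 + (-0.01834) = 0.70819
t = 2.5: p = 0.70819 + (-0.01323) = 0.69496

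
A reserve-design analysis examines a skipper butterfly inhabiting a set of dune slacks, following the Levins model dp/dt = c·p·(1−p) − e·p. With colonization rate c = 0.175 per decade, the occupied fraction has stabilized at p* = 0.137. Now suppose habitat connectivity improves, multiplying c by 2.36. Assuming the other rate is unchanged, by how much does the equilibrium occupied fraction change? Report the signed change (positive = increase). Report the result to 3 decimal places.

0.497

Balance c(1−p*) = e gives e = 0.175×(1 − 0.13700) = 0.15102.
New p* = 1 − e/c = 1 − 0.15102/0.41300 = 0.63433.
Δp* = 0.63433 − 0.13700 = +0.49733.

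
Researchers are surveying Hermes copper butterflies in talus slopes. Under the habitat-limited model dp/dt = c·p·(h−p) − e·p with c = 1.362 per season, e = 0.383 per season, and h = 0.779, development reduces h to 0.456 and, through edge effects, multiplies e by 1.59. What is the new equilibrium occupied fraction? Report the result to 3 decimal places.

Before: p* = h − e/c = 0.779 − 0.383/1.362 = 0.779 − 0.2812 = 0.4978.
After: c = 1.362, e = 0.60897, h = 0.456; p* = 0.456 − 0.60897/1.362 = 0.0089.

0.009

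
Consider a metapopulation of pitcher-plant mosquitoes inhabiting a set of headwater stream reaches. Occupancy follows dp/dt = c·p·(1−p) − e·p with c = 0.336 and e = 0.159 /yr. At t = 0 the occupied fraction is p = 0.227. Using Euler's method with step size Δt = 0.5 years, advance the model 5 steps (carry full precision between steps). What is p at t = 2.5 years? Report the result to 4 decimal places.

0.2849

Update rule: p ← p + [c·p·(1−p) − e·p]·Δt with Δt = 0.5.
  1  |  dp/dt·Δt = +0.011433  |  p_1 = 0.238433
  2  |  dp/dt·Δt = +0.011550  |  p_2 = 0.249983
  3  |  dp/dt·Δt = +0.011625  |  p_3 = 0.261608
  4  |  dp/dt·Δt = +0.011655  |  p_4 = 0.273263
  5  |  dp/dt·Δt = +0.011639  |  p_5 = 0.284901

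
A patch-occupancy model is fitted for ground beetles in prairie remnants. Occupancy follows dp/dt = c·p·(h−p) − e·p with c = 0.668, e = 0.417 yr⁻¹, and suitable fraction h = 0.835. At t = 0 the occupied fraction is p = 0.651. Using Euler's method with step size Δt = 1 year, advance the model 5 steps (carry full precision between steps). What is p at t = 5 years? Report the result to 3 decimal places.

0.289

Update rule: p ← p + [c·p·(h−p) − e·p]·Δt with Δt = 1.
p: 0.65100 → 0.45955  (Δp = -0.19145)
p: 0.45955 → 0.38317  (Δp = -0.07638)
p: 0.38317 → 0.33904  (Δp = -0.04413)
p: 0.33904 → 0.30998  (Δp = -0.02905)
p: 0.30998 → 0.28944  (Δp = -0.02055)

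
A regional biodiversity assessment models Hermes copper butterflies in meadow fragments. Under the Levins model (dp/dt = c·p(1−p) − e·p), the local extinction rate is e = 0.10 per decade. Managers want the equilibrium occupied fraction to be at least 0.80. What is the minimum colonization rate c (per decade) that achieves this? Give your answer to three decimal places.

p* = 1 − e/c ≥ 0.80 requires e/c ≤ 0.2000, i.e. c ≥ e/0.2000.
c_min = 0.10/0.2000 = 0.5000.

0.500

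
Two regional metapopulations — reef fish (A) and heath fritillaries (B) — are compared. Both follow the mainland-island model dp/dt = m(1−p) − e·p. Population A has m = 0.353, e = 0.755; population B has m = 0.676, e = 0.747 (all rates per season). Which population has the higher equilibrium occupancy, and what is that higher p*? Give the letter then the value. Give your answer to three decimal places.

B, 0.475

A: p*_A = m/(m+e) = 0.353/1.1080 = 0.3186.
B: p*_B = 0.676/1.4230 = 0.4751.
B is higher at 0.4751.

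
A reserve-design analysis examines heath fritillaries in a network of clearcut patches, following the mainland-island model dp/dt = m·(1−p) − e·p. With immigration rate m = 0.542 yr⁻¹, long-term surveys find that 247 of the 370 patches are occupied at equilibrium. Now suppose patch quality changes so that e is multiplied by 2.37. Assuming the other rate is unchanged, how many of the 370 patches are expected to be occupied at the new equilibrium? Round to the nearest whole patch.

Observed p* = 247/370 = 0.66757.
Balance m(1−p*) = e·p* gives e = m(1−p*)/p* = 0.542×0.33243/0.66757 = 0.26990.
New p* = m/(m+e) = 0.54200/(0.54200+0.63966) = 0.45868.
Expected occupied = 370 × 0.45868 = 169.71 ≈ 170.

170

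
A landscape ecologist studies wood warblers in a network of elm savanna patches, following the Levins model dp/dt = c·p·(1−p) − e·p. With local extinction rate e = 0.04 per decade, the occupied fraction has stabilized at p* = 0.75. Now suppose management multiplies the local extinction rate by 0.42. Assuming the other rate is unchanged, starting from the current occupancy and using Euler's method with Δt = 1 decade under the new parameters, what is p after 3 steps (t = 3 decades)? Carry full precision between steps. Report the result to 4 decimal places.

0.7971

Balance c(1−p*) = e gives c = e/(1 − 0.75000) = 0.04/0.25000 = 0.16000.
Starting from p₀ = 0.75000; update p ← p + (dp/dt)·Δt with the new parameters.
p: 0.75000 → 0.76740  (Δp = +0.01740)
p: 0.76740 → 0.78307  (Δp = +0.01567)
p: 0.78307 → 0.79709  (Δp = +0.01402)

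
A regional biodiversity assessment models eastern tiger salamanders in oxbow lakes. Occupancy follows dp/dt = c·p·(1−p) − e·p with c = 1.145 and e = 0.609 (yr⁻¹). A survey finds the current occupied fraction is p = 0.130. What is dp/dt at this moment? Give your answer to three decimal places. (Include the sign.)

0.050

Colonization term: c·p·(1−p) = 1.145×0.130×0.8700 = 0.12950.
Extinction term: e·p = 0.07917.
dp/dt = 0.12950 − 0.07917 = 0.05033.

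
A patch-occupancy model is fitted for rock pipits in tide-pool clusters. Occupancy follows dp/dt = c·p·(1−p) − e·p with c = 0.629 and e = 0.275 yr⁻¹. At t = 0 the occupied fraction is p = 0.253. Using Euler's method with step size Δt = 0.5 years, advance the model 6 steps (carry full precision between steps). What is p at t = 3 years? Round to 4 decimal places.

Update rule: p ← p + [c·p·(1−p) − e·p]·Δt with Δt = 0.5.
p: 0.25300 → 0.27765  (Δp = +0.02465)
p: 0.27765 → 0.30255  (Δp = +0.02490)
p: 0.30255 → 0.32731  (Δp = +0.02476)
p: 0.32731 → 0.35155  (Δp = +0.02424)
p: 0.35155 → 0.37491  (Δp = +0.02336)
p: 0.37491 → 0.39706  (Δp = +0.02215)

0.3971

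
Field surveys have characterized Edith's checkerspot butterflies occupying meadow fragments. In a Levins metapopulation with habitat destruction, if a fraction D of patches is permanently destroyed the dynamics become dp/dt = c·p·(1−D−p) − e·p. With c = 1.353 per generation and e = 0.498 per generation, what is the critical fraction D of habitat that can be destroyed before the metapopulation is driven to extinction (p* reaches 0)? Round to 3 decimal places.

0.632

The nontrivial equilibrium is p* = (1−D) − e/c; extinction occurs when this hits zero.
So D_crit = 1 − e/c = 1 − 0.498/1.353 = 1 − 0.3681 = 0.6319.
Note this equals the original equilibrium occupancy — the Levins extinction-debt result.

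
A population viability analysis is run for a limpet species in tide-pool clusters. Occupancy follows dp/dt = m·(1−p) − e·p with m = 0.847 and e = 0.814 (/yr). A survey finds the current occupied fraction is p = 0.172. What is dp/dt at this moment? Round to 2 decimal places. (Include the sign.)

Colonization term: m·(1−p) = 0.847×0.8280 = 0.70132.
Extinction term: e·p = 0.14001.
dp/dt = 0.70132 − 0.14001 = 0.56131.

0.56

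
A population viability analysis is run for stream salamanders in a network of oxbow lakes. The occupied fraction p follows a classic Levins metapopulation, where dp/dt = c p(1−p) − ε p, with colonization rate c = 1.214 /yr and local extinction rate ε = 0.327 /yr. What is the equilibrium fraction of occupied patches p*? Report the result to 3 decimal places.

0.731

At equilibrium, colonization balances extinction: c·p*·(1−p*) = ε·p*.
So p* = 1 − ε/c = 1 − 0.327/1.214 = 1 − 0.2694 = 0.7306.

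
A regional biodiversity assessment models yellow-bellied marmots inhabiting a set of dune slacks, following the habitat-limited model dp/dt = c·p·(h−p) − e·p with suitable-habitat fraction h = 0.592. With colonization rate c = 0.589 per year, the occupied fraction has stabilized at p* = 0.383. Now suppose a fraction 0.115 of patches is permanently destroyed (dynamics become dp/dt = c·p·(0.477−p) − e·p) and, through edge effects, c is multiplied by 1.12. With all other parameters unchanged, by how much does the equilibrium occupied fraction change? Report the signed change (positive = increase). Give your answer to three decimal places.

Balance c(h−p*) = e gives e = 0.589×(0.592 − 0.38300) = 0.12310.
New p* = 0.477 − e/c = 0.477 − 0.12310/0.65968 = 0.29039.
Δp* = 0.29039 − 0.38300 = -0.09261.

-0.093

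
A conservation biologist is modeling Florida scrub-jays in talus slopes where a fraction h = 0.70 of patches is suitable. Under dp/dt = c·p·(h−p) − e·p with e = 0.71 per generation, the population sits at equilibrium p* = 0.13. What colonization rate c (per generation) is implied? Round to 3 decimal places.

At equilibrium c(h−p*) = e, so c = e/(h−p*).
c = 0.71/(0.70 − 0.13) = 0.71/0.5700 = 1.2456.

1.246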